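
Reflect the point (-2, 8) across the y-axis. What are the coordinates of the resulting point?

Reflection across y-axis: (-2, 8) → (2, 8)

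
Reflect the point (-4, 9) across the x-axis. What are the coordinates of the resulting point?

Reflection across x-axis: (-4, 9) → (-4, -9)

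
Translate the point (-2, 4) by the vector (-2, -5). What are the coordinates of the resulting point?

Translation by (-2, -5) (homogeneous matrix [[1, 0, -2], [0, 1, -5], [0, 0, 1]]):
x' = -2 + -2 = -4
y' = 4 + -5 = -1
Result: (-4, -1)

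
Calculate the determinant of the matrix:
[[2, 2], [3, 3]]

For a 2×2 matrix [[a, b], [c, d]], det = ad - bc
det = (2)(3) - (2)(3) = 6 - 6 = 0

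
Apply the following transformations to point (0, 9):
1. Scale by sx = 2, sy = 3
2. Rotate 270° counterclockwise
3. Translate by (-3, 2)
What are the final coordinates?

Step 1: Scale → (0, 27)
Step 2: Rotate 270° → (27, 0)
Step 3: Translate → (24, 2)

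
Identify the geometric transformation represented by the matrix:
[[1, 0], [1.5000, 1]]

This matrix represents: vertical shear with factor 1.5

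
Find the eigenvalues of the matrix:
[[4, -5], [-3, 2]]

Characteristic equation: det(A - λI) = 0
λ² - (trace)λ + (det) = 0
trace = 4 + 2 = 6, det = (4)(2) - (-5)(-3) = -7
λ² - (6)λ + (-7) = 0
λ = (6 ± √((6)² - 4·(-7))) / 2 = (6 ± √64) / 2
Solving: λ = -1, 7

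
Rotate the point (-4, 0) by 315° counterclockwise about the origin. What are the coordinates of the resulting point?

Rotation matrix for 315°: [[cos 315°, -sin 315°], [sin 315°, cos 315°]] ≈ [[0.707107, 0.707107], [-0.707107, 0.707107]]
[[0.707107, 0.707107], [-0.707107, 0.707107]] × [-4, 0]ᵀ ≈ [-2.8284, 2.8284]ᵀ
Result: (-2.8284, 2.8284)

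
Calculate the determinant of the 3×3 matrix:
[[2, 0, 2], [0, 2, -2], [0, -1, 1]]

Expansion along first row:
det = 2·det([[2,-2],[-1,1]]) - 0·det([[0,-2],[0,1]]) + 2·det([[0,2],[0,-1]])
    = 2·(2·1 - -2·-1) - 0·(0·1 - -2·0) + 2·(0·-1 - 2·0)
    = 2·0 - 0·0 + 2·0
    = 0 + 0 + 0 = 0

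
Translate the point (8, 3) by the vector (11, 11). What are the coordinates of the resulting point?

Translation by (11, 11) (homogeneous matrix [[1, 0, 11], [0, 1, 11], [0, 0, 1]]):
x' = 8 + 11 = 19
y' = 3 + 11 = 14
Result: (19, 14)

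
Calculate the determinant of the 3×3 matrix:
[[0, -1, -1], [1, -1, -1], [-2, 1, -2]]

Expansion along first row:
det = 0·det([[-1,-1],[1,-2]]) - -1·det([[1,-1],[-2,-2]]) + -1·det([[1,-1],[-2,1]])
    = 0·(-1·-2 - -1·1) - -1·(1·-2 - -1·-2) + -1·(1·1 - -1·-2)
    = 0·3 - -1·-4 + -1·-1
    = 0 + -4 + 1 = -3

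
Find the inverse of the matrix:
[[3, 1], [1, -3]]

For [[a,b],[c,d]], inverse = (1/det)·[[d,-b],[-c,a]]
det = (3)(-3) - (1)(1) = -9 - 1 = -10
Inverse = (1/-10)·[[-3, -1], [-1, 3]]
= [[3/10, 1/10], [1/10, -3/10]]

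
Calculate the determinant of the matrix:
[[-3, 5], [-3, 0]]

For a 2×2 matrix [[a, b], [c, d]], det = ad - bc
det = (-3)(0) - (5)(-3) = 0 - -15 = 15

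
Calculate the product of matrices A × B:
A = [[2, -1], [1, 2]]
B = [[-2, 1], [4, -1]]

Matrix multiplication:
C[0][0] = 2×-2 + -1×4 = -8
C[0][1] = 2×1 + -1×-1 = 3
C[1][0] = 1×-2 + 2×4 = 6
C[1][1] = 1×1 + 2×-1 = -1
Result: [[-8, 3], [6, -1]]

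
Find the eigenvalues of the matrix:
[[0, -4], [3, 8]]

Characteristic equation: det(A - λI) = 0
λ² - (trace)λ + (det) = 0
trace = 0 + 8 = 8, det = (0)(8) - (-4)(3) = 12
λ² - (8)λ + (12) = 0
λ = (8 ± √((8)² - 4·(12))) / 2 = (8 ± √16) / 2
Solving: λ = 2, 6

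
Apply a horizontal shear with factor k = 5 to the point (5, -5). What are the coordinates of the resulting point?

Shear matrix for horizontal shear with factor k = 5:
[[1, 5], [0, 1]]
Result: (5, -5) → (-20, -5)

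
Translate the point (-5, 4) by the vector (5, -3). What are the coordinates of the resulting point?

Translation by (5, -3) (homogeneous matrix [[1, 0, 5], [0, 1, -3], [0, 0, 1]]):
x' = -5 + 5 = 0
y' = 4 + -3 = 1
Result: (0, 1)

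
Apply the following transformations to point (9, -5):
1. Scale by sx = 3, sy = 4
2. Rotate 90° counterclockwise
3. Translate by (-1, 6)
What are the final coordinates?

Step 1: Scale → (27, -20)
Step 2: Rotate 90° → (20, 27)
Step 3: Translate → (19, 33)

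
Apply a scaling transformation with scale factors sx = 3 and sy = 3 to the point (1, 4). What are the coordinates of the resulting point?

Scaling matrix:
[[3, 0], [0, 3]]
Result: (1 × 3, 4 × 3) = (3, 12)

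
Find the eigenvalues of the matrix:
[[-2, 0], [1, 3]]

Characteristic equation: det(A - λI) = 0
λ² - (trace)λ + (det) = 0
trace = -2 + 3 = 1, det = (-2)(3) - (0)(1) = -6
λ² - (1)λ + (-6) = 0
λ = (1 ± √((1)² - 4·(-6))) / 2 = (1 ± √25) / 2
Solving: λ = -2, 3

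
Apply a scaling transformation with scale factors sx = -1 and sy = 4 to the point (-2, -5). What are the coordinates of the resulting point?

Scaling matrix:
[[-1, 0], [0, 4]]
Result: (-2 × -1, -5 × 4) = (2, -20)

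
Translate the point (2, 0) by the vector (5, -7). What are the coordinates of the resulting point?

Translation by (5, -7) (homogeneous matrix [[1, 0, 5], [0, 1, -7], [0, 0, 1]]):
x' = 2 + 5 = 7
y' = 0 + -7 = -7
Result: (7, -7)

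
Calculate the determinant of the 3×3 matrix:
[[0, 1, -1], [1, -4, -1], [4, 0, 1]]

Expansion along first row:
det = 0·det([[-4,-1],[0,1]]) - 1·det([[1,-1],[4,1]]) + -1·det([[1,-4],[4,0]])
    = 0·(-4·1 - -1·0) - 1·(1·1 - -1·4) + -1·(1·0 - -4·4)
    = 0·-4 - 1·5 + -1·16
    = 0 + -5 + -16 = -21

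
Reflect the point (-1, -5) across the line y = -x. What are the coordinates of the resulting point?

Reflection across line y = -x: (-1, -5) → (5, 1)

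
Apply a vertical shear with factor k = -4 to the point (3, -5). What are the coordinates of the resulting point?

Shear matrix for vertical shear with factor k = -4:
[[1, 0], [-4, 1]]
Result: (3, -5) → (3, -17)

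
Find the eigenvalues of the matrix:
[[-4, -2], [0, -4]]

Characteristic equation: det(A - λI) = 0
λ² - (trace)λ + (det) = 0
trace = -4 + -4 = -8, det = (-4)(-4) - (-2)(0) = 16
λ² - (-8)λ + (16) = 0
λ = (-8 ± √((-8)² - 4·(16))) / 2 = (-8 ± √0) / 2
Solving: λ = -4, -4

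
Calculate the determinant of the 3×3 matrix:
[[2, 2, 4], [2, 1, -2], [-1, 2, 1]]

Expansion along first row:
det = 2·det([[1,-2],[2,1]]) - 2·det([[2,-2],[-1,1]]) + 4·det([[2,1],[-1,2]])
    = 2·(1·1 - -2·2) - 2·(2·1 - -2·-1) + 4·(2·2 - 1·-1)
    = 2·5 - 2·0 + 4·5
    = 10 + 0 + 20 = 30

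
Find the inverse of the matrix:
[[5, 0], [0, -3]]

For [[a,b],[c,d]], inverse = (1/det)·[[d,-b],[-c,a]]
det = (5)(-3) - (0)(0) = -15 - 0 = -15
Inverse = (1/-15)·[[-3, 0], [0, 5]]
= [[1/5, 0], [0, -1/3]]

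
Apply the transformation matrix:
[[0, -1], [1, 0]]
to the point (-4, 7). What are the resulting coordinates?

Matrix multiplication:
[[0, -1], [1, 0]] × [-4, 7]ᵀ
= [(0)(-4) + (-1)(7), (1)(-4) + (0)(7)]ᵀ
= [-7, -4]ᵀ
Result: (-7, -4)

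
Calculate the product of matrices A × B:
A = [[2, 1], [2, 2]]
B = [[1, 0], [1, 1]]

Matrix multiplication:
C[0][0] = 2×1 + 1×1 = 3
C[0][1] = 2×0 + 1×1 = 1
C[1][0] = 2×1 + 2×1 = 4
C[1][1] = 2×0 + 2×1 = 2
Result: [[3, 1], [4, 2]]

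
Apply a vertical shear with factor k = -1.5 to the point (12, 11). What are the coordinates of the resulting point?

Shear matrix for vertical shear with factor k = -1.5:
[[1, 0], [-1.50, 1]]
Result: (12, 11) → (12, -7)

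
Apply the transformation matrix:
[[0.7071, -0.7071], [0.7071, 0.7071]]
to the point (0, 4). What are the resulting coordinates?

Matrix multiplication:
[[0.7071, -0.7071], [0.7071, 0.7071]] × [0, 4]ᵀ
= [(0.7071)(0) + (-0.7071)(4), (0.7071)(0) + (0.7071)(4)]ᵀ
= [-2.8284, 2.8284]ᵀ
Result: (-2.8284, 2.8284)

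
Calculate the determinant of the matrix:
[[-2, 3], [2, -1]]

For a 2×2 matrix [[a, b], [c, d]], det = ad - bc
det = (-2)(-1) - (3)(2) = 2 - 6 = -4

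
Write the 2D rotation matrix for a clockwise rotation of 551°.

Rotation matrix formula: [[cos θ, -sin θ], [sin θ, cos θ]]
A clockwise rotation by 551° is equivalent to a counterclockwise rotation by -551°.
For θ = -551°:
cos(-551°) = -0.9816
sin(-551°) = 0.1908
Result: [[-0.9816, -0.1908], [0.1908, -0.9816]]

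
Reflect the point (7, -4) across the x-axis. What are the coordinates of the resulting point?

Reflection across x-axis: (7, -4) → (7, 4)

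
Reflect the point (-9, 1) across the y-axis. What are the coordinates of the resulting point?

Reflection across y-axis: (-9, 1) → (9, 1)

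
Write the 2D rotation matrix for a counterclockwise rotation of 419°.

Rotation matrix formula: [[cos θ, -sin θ], [sin θ, cos θ]]
For θ = 419°:
cos(419°) = 0.5150
sin(419°) = 0.8572
Result: [[0.5150, -0.8572], [0.8572, 0.5150]]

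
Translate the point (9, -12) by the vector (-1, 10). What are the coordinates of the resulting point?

Translation by (-1, 10) (homogeneous matrix [[1, 0, -1], [0, 1, 10], [0, 0, 1]]):
x' = 9 + -1 = 8
y' = -12 + 10 = -2
Result: (8, -2)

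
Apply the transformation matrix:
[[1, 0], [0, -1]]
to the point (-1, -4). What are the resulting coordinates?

Matrix multiplication:
[[1, 0], [0, -1]] × [-1, -4]ᵀ
= [(1)(-1) + (0)(-4), (0)(-1) + (-1)(-4)]ᵀ
= [-1, 4]ᵀ
Result: (-1, 4)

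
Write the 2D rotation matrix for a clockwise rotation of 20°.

Rotation matrix formula: [[cos θ, -sin θ], [sin θ, cos θ]]
A clockwise rotation by 20° is equivalent to a counterclockwise rotation by -20°.
For θ = -20°:
cos(-20°) = 0.9397
sin(-20°) = -0.3420
Result: [[0.9397, 0.3420], [-0.3420, 0.9397]]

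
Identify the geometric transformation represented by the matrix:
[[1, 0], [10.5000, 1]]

This matrix represents: vertical shear with factor 10.5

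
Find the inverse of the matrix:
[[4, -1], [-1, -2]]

For [[a,b],[c,d]], inverse = (1/det)·[[d,-b],[-c,a]]
det = (4)(-2) - (-1)(-1) = -8 - 1 = -9
Inverse = (1/-9)·[[-2, 1], [1, 4]]
= [[2/9, -1/9], [-1/9, -4/9]]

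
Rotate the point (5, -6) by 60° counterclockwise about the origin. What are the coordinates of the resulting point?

Rotation matrix for 60°: [[cos 60°, -sin 60°], [sin 60°, cos 60°]] ≈ [[0.500000, -0.866025], [0.866025, 0.500000]]
[[0.500000, -0.866025], [0.866025, 0.500000]] × [5, -6]ᵀ ≈ [7.6962, 1.3301]ᵀ
Result: (7.6962, 1.3301)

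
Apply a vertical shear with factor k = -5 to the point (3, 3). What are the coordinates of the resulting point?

Shear matrix for vertical shear with factor k = -5:
[[1, 0], [-5, 1]]
Result: (3, 3) → (3, -12)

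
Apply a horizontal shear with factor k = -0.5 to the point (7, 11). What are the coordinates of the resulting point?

Shear matrix for horizontal shear with factor k = -0.5:
[[1, -0.50], [0, 1]]
Result: (7, 11) → (1.5, 11)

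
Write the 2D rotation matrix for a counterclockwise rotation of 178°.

Rotation matrix formula: [[cos θ, -sin θ], [sin θ, cos θ]]
For θ = 178°:
cos(178°) = -0.9994
sin(178°) = 0.0349
Result: [[-0.9994, -0.0349], [0.0349, -0.9994]]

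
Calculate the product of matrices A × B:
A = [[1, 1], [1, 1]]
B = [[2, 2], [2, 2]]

Matrix multiplication:
C[0][0] = 1×2 + 1×2 = 4
C[0][1] = 1×2 + 1×2 = 4
C[1][0] = 1×2 + 1×2 = 4
C[1][1] = 1×2 + 1×2 = 4
Result: [[4, 4], [4, 4]]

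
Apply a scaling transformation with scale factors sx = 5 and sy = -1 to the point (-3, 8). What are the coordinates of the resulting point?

Scaling matrix:
[[5, 0], [0, -1]]
Result: (-3 × 5, 8 × -1) = (-15, -8)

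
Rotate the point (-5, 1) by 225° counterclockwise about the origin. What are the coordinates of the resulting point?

Rotation matrix for 225°: [[cos 225°, -sin 225°], [sin 225°, cos 225°]] ≈ [[-0.707107, 0.707107], [-0.707107, -0.707107]]
[[-0.707107, 0.707107], [-0.707107, -0.707107]] × [-5, 1]ᵀ ≈ [4.2426, 2.8284]ᵀ
Result: (4.2426, 2.8284)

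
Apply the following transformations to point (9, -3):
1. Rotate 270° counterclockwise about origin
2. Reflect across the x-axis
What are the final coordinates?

Step 1: Rotate 270° → (-3, -9)
Step 2: Reflect across x-axis → (-3, 9)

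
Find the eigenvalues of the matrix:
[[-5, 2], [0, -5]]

Characteristic equation: det(A - λI) = 0
λ² - (trace)λ + (det) = 0
trace = -5 + -5 = -10, det = (-5)(-5) - (2)(0) = 25
λ² - (-10)λ + (25) = 0
λ = (-10 ± √((-10)² - 4·(25))) / 2 = (-10 ± √0) / 2
Solving: λ = -5, -5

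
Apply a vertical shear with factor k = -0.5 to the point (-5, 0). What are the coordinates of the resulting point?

Shear matrix for vertical shear with factor k = -0.5:
[[1, 0], [-0.50, 1]]
Result: (-5, 0) → (-5, 2.5)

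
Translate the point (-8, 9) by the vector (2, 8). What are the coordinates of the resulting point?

Translation by (2, 8) (homogeneous matrix [[1, 0, 2], [0, 1, 8], [0, 0, 1]]):
x' = -8 + 2 = -6
y' = 9 + 8 = 17
Result: (-6, 17)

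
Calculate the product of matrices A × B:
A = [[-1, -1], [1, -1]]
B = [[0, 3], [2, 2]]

Matrix multiplication:
C[0][0] = -1×0 + -1×2 = -2
C[0][1] = -1×3 + -1×2 = -5
C[1][0] = 1×0 + -1×2 = -2
C[1][1] = 1×3 + -1×2 = 1
Result: [[-2, -5], [-2, 1]]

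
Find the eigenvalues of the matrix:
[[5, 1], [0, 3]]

Characteristic equation: det(A - λI) = 0
λ² - (trace)λ + (det) = 0
trace = 5 + 3 = 8, det = (5)(3) - (1)(0) = 15
λ² - (8)λ + (15) = 0
λ = (8 ± √((8)² - 4·(15))) / 2 = (8 ± √4) / 2
Solving: λ = 3, 5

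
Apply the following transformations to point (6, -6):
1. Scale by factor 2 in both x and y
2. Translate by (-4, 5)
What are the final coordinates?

Step 1: Scale (6, -6) by 2 → (12, -12)
Step 2: Translate by (-4, 5) → (8, -7)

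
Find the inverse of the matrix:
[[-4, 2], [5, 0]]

For [[a,b],[c,d]], inverse = (1/det)·[[d,-b],[-c,a]]
det = (-4)(0) - (2)(5) = 0 - 10 = -10
Inverse = (1/-10)·[[0, -2], [-5, -4]]
= [[0, 1/5], [1/2, 2/5]]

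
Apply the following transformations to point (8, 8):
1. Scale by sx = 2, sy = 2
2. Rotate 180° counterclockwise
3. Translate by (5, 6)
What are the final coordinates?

Step 1: Scale → (16, 16)
Step 2: Rotate 180° → (-16, -16)
Step 3: Translate → (-11, -10)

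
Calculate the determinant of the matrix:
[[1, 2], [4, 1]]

For a 2×2 matrix [[a, b], [c, d]], det = ad - bc
det = (1)(1) - (2)(4) = 1 - 8 = -7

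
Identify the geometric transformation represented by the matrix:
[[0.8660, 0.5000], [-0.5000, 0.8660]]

This matrix represents: rotation by 330° counterclockwise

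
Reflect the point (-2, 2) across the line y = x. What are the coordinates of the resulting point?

Reflection across line y = x: (-2, 2) → (2, -2)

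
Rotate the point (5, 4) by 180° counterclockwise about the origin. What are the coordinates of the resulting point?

Rotation matrix for 180°: [[cos 180°, -sin 180°], [sin 180°, cos 180°]] = [[-1, 0], [0, -1]]
[[-1, 0], [0, -1]] × [5, 4]ᵀ = [-5, -4]ᵀ
Result: (-5, -4)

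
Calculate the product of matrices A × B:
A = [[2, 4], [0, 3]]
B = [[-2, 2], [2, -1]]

Matrix multiplication:
C[0][0] = 2×-2 + 4×2 = 4
C[0][1] = 2×2 + 4×-1 = 0
C[1][0] = 0×-2 + 3×2 = 6
C[1][1] = 0×2 + 3×-1 = -3
Result: [[4, 0], [6, -3]]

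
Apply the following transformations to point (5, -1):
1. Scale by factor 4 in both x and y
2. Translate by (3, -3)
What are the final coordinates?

Step 1: Scale (5, -1) by 4 → (20, -4)
Step 2: Translate by (3, -3) → (23, -7)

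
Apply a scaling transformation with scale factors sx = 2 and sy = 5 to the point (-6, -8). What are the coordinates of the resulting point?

Scaling matrix:
[[2, 0], [0, 5]]
Result: (-6 × 2, -8 × 5) = (-12, -40)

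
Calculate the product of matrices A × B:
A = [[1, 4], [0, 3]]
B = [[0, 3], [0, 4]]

Matrix multiplication:
C[0][0] = 1×0 + 4×0 = 0
C[0][1] = 1×3 + 4×4 = 19
C[1][0] = 0×0 + 3×0 = 0
C[1][1] = 0×3 + 3×4 = 12
Result: [[0, 19], [0, 12]]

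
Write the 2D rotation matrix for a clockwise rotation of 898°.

Rotation matrix formula: [[cos θ, -sin θ], [sin θ, cos θ]]
A clockwise rotation by 898° is equivalent to a counterclockwise rotation by -898°.
For θ = -898°:
cos(-898°) = -0.9994
sin(-898°) = -0.0349
Result: [[-0.9994, 0.0349], [-0.0349, -0.9994]]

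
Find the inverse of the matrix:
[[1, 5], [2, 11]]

For [[a,b],[c,d]], inverse = (1/det)·[[d,-b],[-c,a]]
det = (1)(11) - (5)(2) = 11 - 10 = 1
Inverse = [[11, -5], [-2, 1]]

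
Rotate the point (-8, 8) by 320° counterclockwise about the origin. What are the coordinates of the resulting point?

Rotation matrix for 320°: [[cos 320°, -sin 320°], [sin 320°, cos 320°]] ≈ [[0.766044, 0.642788], [-0.642788, 0.766044]]
[[0.766044, 0.642788], [-0.642788, 0.766044]] × [-8, 8]ᵀ ≈ [-0.9861, 11.2707]ᵀ
Result: (-0.9861, 11.2707)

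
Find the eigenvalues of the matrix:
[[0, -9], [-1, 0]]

Characteristic equation: det(A - λI) = 0
λ² - (trace)λ + (det) = 0
trace = 0 + 0 = 0, det = (0)(0) - (-9)(-1) = -9
λ² - (0)λ + (-9) = 0
λ = (0 ± √((0)² - 4·(-9))) / 2 = (0 ± √36) / 2
Solving: λ = -3, 3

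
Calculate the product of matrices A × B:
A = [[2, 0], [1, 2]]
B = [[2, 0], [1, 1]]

Matrix multiplication:
C[0][0] = 2×2 + 0×1 = 4
C[0][1] = 2×0 + 0×1 = 0
C[1][0] = 1×2 + 2×1 = 4
C[1][1] = 1×0 + 2×1 = 2
Result: [[4, 0], [4, 2]]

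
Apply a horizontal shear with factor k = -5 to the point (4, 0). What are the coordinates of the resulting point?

Shear matrix for horizontal shear with factor k = -5:
[[1, -5], [0, 1]]
Result: (4, 0) → (4, 0)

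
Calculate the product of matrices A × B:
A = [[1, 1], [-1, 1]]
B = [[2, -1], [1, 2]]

Matrix multiplication:
C[0][0] = 1×2 + 1×1 = 3
C[0][1] = 1×-1 + 1×2 = 1
C[1][0] = -1×2 + 1×1 = -1
C[1][1] = -1×-1 + 1×2 = 3
Result: [[3, 1], [-1, 3]]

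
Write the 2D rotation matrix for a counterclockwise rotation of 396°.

Rotation matrix formula: [[cos θ, -sin θ], [sin θ, cos θ]]
For θ = 396°:
cos(396°) = 0.8090
sin(396°) = 0.5878
Result: [[0.8090, -0.5878], [0.5878, 0.8090]]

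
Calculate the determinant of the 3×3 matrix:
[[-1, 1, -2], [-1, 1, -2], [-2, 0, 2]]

Expansion along first row:
det = -1·det([[1,-2],[0,2]]) - 1·det([[-1,-2],[-2,2]]) + -2·det([[-1,1],[-2,0]])
    = -1·(1·2 - -2·0) - 1·(-1·2 - -2·-2) + -2·(-1·0 - 1·-2)
    = -1·2 - 1·-6 + -2·2
    = -2 + 6 + -4 = 0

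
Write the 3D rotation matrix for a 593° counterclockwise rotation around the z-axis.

Rotation matrix for counterclockwise 593° around z-axis:
cos(593°) = -0.6018, sin(593°) = -0.7986
Result: [[-0.6018, 0.7986, 0], [-0.7986, -0.6018, 0], [0, 0, 1]]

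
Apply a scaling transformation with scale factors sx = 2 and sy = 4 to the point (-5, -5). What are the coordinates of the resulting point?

Scaling matrix:
[[2, 0], [0, 4]]
Result: (-5 × 2, -5 × 4) = (-10, -20)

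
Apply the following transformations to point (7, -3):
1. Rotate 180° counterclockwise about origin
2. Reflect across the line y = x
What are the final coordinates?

Step 1: Rotate 180° → (-7, 3)
Step 2: Reflect across line y = x → (3, -7)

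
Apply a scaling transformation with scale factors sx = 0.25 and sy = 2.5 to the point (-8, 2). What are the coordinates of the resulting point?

Scaling matrix:
[[0.25, 0], [0, 2.50]]
Result: (-8 × 0.25, 2 × 2.5) = (-2, 5)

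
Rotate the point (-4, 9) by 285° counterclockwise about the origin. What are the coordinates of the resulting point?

Rotation matrix for 285°: [[cos 285°, -sin 285°], [sin 285°, cos 285°]] ≈ [[0.258819, 0.965926], [-0.965926, 0.258819]]
[[0.258819, 0.965926], [-0.965926, 0.258819]] × [-4, 9]ᵀ ≈ [7.6581, 6.1931]ᵀ
Result: (7.6581, 6.1931)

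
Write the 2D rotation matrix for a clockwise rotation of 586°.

Rotation matrix formula: [[cos θ, -sin θ], [sin θ, cos θ]]
A clockwise rotation by 586° is equivalent to a counterclockwise rotation by -586°.
For θ = -586°:
cos(-586°) = -0.6947
sin(-586°) = 0.7193
Result: [[-0.6947, -0.7193], [0.7193, -0.6947]]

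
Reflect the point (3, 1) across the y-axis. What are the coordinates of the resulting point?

Reflection across y-axis: (3, 1) → (-3, 1)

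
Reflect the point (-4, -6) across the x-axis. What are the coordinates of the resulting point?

Reflection across x-axis: (-4, -6) → (-4, 6)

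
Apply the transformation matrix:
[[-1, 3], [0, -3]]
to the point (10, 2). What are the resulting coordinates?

Matrix multiplication:
[[-1, 3], [0, -3]] × [10, 2]ᵀ
= [(-1)(10) + (3)(2), (0)(10) + (-3)(2)]ᵀ
= [-4, -6]ᵀ
Result: (-4, -6)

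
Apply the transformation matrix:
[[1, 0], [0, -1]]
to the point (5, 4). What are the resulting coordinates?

Matrix multiplication:
[[1, 0], [0, -1]] × [5, 4]ᵀ
= [(1)(5) + (0)(4), (0)(5) + (-1)(4)]ᵀ
= [5, -4]ᵀ
Result: (5, -4)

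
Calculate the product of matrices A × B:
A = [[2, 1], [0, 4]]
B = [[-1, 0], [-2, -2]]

Matrix multiplication:
C[0][0] = 2×-1 + 1×-2 = -4
C[0][1] = 2×0 + 1×-2 = -2
C[1][0] = 0×-1 + 4×-2 = -8
C[1][1] = 0×0 + 4×-2 = -8
Result: [[-4, -2], [-8, -8]]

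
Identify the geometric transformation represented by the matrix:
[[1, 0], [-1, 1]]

This matrix represents: vertical shear with factor -1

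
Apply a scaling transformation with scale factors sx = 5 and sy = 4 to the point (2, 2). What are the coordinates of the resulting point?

Scaling matrix:
[[5, 0], [0, 4]]
Result: (2 × 5, 2 × 4) = (10, 8)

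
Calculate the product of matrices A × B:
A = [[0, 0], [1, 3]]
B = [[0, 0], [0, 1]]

Matrix multiplication:
C[0][0] = 0×0 + 0×0 = 0
C[0][1] = 0×0 + 0×1 = 0
C[1][0] = 1×0 + 3×0 = 0
C[1][1] = 1×0 + 3×1 = 3
Result: [[0, 0], [0, 3]]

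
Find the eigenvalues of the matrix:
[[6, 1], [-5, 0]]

Characteristic equation: det(A - λI) = 0
λ² - (trace)λ + (det) = 0
trace = 6 + 0 = 6, det = (6)(0) - (1)(-5) = 5
λ² - (6)λ + (5) = 0
λ = (6 ± √((6)² - 4·(5))) / 2 = (6 ± √16) / 2
Solving: λ = 1, 5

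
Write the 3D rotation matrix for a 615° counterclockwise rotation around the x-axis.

Rotation matrix for counterclockwise 615° around x-axis:
cos(615°) = -0.2588, sin(615°) = -0.9659
Result: [[1, 0, 0], [0, -0.2588, 0.9659], [0, -0.9659, -0.2588]]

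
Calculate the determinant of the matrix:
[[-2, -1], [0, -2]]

For a 2×2 matrix [[a, b], [c, d]], det = ad - bc
det = (-2)(-2) - (-1)(0) = 4 - 0 = 4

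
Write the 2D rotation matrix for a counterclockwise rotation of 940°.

Rotation matrix formula: [[cos θ, -sin θ], [sin θ, cos θ]]
For θ = 940°:
cos(940°) = -0.7660
sin(940°) = -0.6428
Result: [[-0.7660, 0.6428], [-0.6428, -0.7660]]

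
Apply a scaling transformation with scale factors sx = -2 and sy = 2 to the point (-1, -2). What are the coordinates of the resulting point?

Scaling matrix:
[[-2, 0], [0, 2]]
Result: (-1 × -2, -2 × 2) = (2, -4)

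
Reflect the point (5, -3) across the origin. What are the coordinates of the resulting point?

Reflection across origin: (5, -3) → (-5, 3)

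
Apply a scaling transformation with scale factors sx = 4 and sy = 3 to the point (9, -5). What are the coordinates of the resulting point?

Scaling matrix:
[[4, 0], [0, 3]]
Result: (9 × 4, -5 × 3) = (36, -15)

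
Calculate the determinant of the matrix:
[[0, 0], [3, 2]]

For a 2×2 matrix [[a, b], [c, d]], det = ad - bc
det = (0)(2) - (0)(3) = 0 - 0 = 0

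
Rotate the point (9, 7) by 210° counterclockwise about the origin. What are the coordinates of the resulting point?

Rotation matrix for 210°: [[cos 210°, -sin 210°], [sin 210°, cos 210°]] ≈ [[-0.866025, 0.500000], [-0.500000, -0.866025]]
[[-0.866025, 0.500000], [-0.500000, -0.866025]] × [9, 7]ᵀ ≈ [-4.2942, -10.5622]ᵀ
Result: (-4.2942, -10.5622)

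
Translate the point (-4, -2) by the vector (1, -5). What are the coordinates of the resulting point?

Translation by (1, -5) (homogeneous matrix [[1, 0, 1], [0, 1, -5], [0, 0, 1]]):
x' = -4 + 1 = -3
y' = -2 + -5 = -7
Result: (-3, -7)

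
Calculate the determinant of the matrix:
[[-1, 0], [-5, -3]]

For a 2×2 matrix [[a, b], [c, d]], det = ad - bc
det = (-1)(-3) - (0)(-5) = 3 - 0 = 3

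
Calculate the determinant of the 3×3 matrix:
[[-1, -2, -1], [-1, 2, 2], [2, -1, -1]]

Expansion along first row:
det = -1·det([[2,2],[-1,-1]]) - -2·det([[-1,2],[2,-1]]) + -1·det([[-1,2],[2,-1]])
    = -1·(2·-1 - 2·-1) - -2·(-1·-1 - 2·2) + -1·(-1·-1 - 2·2)
    = -1·0 - -2·-3 + -1·-3
    = 0 + -6 + 3 = -3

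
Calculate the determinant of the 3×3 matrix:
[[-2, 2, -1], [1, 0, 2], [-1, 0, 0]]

Expansion along first row:
det = -2·det([[0,2],[0,0]]) - 2·det([[1,2],[-1,0]]) + -1·det([[1,0],[-1,0]])
    = -2·(0·0 - 2·0) - 2·(1·0 - 2·-1) + -1·(1·0 - 0·-1)
    = -2·0 - 2·2 + -1·0
    = 0 + -4 + 0 = -4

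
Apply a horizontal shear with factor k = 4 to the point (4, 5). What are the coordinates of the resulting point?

Shear matrix for horizontal shear with factor k = 4:
[[1, 4], [0, 1]]
Result: (4, 5) → (24, 5)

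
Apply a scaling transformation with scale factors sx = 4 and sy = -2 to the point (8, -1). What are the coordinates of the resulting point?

Scaling matrix:
[[4, 0], [0, -2]]
Result: (8 × 4, -1 × -2) = (32, 2)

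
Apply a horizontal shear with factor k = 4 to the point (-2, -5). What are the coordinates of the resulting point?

Shear matrix for horizontal shear with factor k = 4:
[[1, 4], [0, 1]]
Result: (-2, -5) → (-22, -5)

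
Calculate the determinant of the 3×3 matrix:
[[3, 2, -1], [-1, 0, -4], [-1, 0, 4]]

Expansion along first row:
det = 3·det([[0,-4],[0,4]]) - 2·det([[-1,-4],[-1,4]]) + -1·det([[-1,0],[-1,0]])
    = 3·(0·4 - -4·0) - 2·(-1·4 - -4·-1) + -1·(-1·0 - 0·-1)
    = 3·0 - 2·-8 + -1·0
    = 0 + 16 + 0 = 16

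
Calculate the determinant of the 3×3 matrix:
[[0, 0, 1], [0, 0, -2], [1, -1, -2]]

Expansion along first row:
det = 0·det([[0,-2],[-1,-2]]) - 0·det([[0,-2],[1,-2]]) + 1·det([[0,0],[1,-1]])
    = 0·(0·-2 - -2·-1) - 0·(0·-2 - -2·1) + 1·(0·-1 - 0·1)
    = 0·-2 - 0·2 + 1·0
    = 0 + 0 + 0 = 0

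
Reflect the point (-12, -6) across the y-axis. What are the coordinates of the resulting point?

Reflection across y-axis: (-12, -6) → (12, -6)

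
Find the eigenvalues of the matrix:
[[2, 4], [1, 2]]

Characteristic equation: det(A - λI) = 0
λ² - (trace)λ + (det) = 0
trace = 2 + 2 = 4, det = (2)(2) - (4)(1) = 0
λ² - (4)λ + (0) = 0
λ = (4 ± √((4)² - 4·(0))) / 2 = (4 ± √16) / 2
Solving: λ = 0, 4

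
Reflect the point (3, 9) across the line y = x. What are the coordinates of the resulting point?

Reflection across line y = x: (3, 9) → (9, 3)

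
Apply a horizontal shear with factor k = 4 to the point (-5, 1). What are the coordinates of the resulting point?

Shear matrix for horizontal shear with factor k = 4:
[[1, 4], [0, 1]]
Result: (-5, 1) → (-1, 1)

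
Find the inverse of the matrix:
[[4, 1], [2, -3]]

For [[a,b],[c,d]], inverse = (1/det)·[[d,-b],[-c,a]]
det = (4)(-3) - (1)(2) = -12 - 2 = -14
Inverse = (1/-14)·[[-3, -1], [-2, 4]]
= [[3/14, 1/14], [1/7, -2/7]]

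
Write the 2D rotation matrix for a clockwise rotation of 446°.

Rotation matrix formula: [[cos θ, -sin θ], [sin θ, cos θ]]
A clockwise rotation by 446° is equivalent to a counterclockwise rotation by -446°.
For θ = -446°:
cos(-446°) = 0.0698
sin(-446°) = -0.9976
Result: [[0.0698, 0.9976], [-0.9976, 0.0698]]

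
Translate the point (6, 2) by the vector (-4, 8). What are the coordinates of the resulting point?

Translation by (-4, 8) (homogeneous matrix [[1, 0, -4], [0, 1, 8], [0, 0, 1]]):
x' = 6 + -4 = 2
y' = 2 + 8 = 10
Result: (2, 10)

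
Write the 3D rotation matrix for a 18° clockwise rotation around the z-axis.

Rotation matrix for clockwise 18° around z-axis:
A clockwise rotation by 18° is a counterclockwise rotation by -18°.
cos(-18°) = 0.9511, sin(-18°) = -0.3090
Result: [[0.9511, 0.3090, 0], [-0.3090, 0.9511, 0], [0, 0, 1]]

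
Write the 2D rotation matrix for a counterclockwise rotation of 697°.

Rotation matrix formula: [[cos θ, -sin θ], [sin θ, cos θ]]
For θ = 697°:
cos(697°) = 0.9205
sin(697°) = -0.3907
Result: [[0.9205, 0.3907], [-0.3907, 0.9205]]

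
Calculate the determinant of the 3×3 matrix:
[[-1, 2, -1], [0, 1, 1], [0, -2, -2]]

Expansion along first row:
det = -1·det([[1,1],[-2,-2]]) - 2·det([[0,1],[0,-2]]) + -1·det([[0,1],[0,-2]])
    = -1·(1·-2 - 1·-2) - 2·(0·-2 - 1·0) + -1·(0·-2 - 1·0)
    = -1·0 - 2·0 + -1·0
    = 0 + 0 + 0 = 0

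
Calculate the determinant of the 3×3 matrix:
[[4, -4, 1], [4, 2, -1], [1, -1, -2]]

Expansion along first row:
det = 4·det([[2,-1],[-1,-2]]) - -4·det([[4,-1],[1,-2]]) + 1·det([[4,2],[1,-1]])
    = 4·(2·-2 - -1·-1) - -4·(4·-2 - -1·1) + 1·(4·-1 - 2·1)
    = 4·-5 - -4·-7 + 1·-6
    = -20 + -28 + -6 = -54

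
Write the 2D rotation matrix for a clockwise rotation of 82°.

Rotation matrix formula: [[cos θ, -sin θ], [sin θ, cos θ]]
A clockwise rotation by 82° is equivalent to a counterclockwise rotation by -82°.
For θ = -82°:
cos(-82°) = 0.1392
sin(-82°) = -0.9903
Result: [[0.1392, 0.9903], [-0.9903, 0.1392]]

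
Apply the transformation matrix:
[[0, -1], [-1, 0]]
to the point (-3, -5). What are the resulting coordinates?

Matrix multiplication:
[[0, -1], [-1, 0]] × [-3, -5]ᵀ
= [(0)(-3) + (-1)(-5), (-1)(-3) + (0)(-5)]ᵀ
= [5, 3]ᵀ
Result: (5, 3)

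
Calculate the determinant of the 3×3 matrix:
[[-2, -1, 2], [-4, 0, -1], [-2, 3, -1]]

Expansion along first row:
det = -2·det([[0,-1],[3,-1]]) - -1·det([[-4,-1],[-2,-1]]) + 2·det([[-4,0],[-2,3]])
    = -2·(0·-1 - -1·3) - -1·(-4·-1 - -1·-2) + 2·(-4·3 - 0·-2)
    = -2·3 - -1·2 + 2·-12
    = -6 + 2 + -24 = -28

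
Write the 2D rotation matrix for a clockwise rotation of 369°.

Rotation matrix formula: [[cos θ, -sin θ], [sin θ, cos θ]]
A clockwise rotation by 369° is equivalent to a counterclockwise rotation by -369°.
For θ = -369°:
cos(-369°) = 0.9877
sin(-369°) = -0.1564
Result: [[0.9877, 0.1564], [-0.1564, 0.9877]]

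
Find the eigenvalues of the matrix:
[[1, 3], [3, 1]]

Characteristic equation: det(A - λI) = 0
λ² - (trace)λ + (det) = 0
trace = 1 + 1 = 2, det = (1)(1) - (3)(3) = -8
λ² - (2)λ + (-8) = 0
λ = (2 ± √((2)² - 4·(-8))) / 2 = (2 ± √36) / 2
Solving: λ = -2, 4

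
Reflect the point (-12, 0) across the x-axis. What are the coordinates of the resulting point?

Reflection across x-axis: (-12, 0) → (-12, 0)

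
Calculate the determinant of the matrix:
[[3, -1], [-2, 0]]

For a 2×2 matrix [[a, b], [c, d]], det = ad - bc
det = (3)(0) - (-1)(-2) = 0 - 2 = -2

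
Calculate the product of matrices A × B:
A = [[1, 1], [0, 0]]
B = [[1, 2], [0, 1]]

Matrix multiplication:
C[0][0] = 1×1 + 1×0 = 1
C[0][1] = 1×2 + 1×1 = 3
C[1][0] = 0×1 + 0×0 = 0
C[1][1] = 0×2 + 0×1 = 0
Result: [[1, 3], [0, 0]]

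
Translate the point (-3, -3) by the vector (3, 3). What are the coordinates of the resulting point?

Translation by (3, 3) (homogeneous matrix [[1, 0, 3], [0, 1, 3], [0, 0, 1]]):
x' = -3 + 3 = 0
y' = -3 + 3 = 0
Result: (0, 0)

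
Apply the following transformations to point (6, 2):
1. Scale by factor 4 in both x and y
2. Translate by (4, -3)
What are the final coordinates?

Step 1: Scale (6, 2) by 4 → (24, 8)
Step 2: Translate by (4, -3) → (28, 5)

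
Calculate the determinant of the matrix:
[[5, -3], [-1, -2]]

For a 2×2 matrix [[a, b], [c, d]], det = ad - bc
det = (5)(-2) - (-3)(-1) = -10 - 3 = -13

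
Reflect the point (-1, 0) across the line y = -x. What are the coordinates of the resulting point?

Reflection across line y = -x: (-1, 0) → (0, 1)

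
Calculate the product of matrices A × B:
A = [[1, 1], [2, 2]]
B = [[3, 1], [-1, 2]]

Matrix multiplication:
C[0][0] = 1×3 + 1×-1 = 2
C[0][1] = 1×1 + 1×2 = 3
C[1][0] = 2×3 + 2×-1 = 4
C[1][1] = 2×1 + 2×2 = 6
Result: [[2, 3], [4, 6]]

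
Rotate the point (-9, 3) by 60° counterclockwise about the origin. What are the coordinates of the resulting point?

Rotation matrix for 60°: [[cos 60°, -sin 60°], [sin 60°, cos 60°]] ≈ [[0.500000, -0.866025], [0.866025, 0.500000]]
[[0.500000, -0.866025], [0.866025, 0.500000]] × [-9, 3]ᵀ ≈ [-7.0981, -6.2942]ᵀ
Result: (-7.0981, -6.2942)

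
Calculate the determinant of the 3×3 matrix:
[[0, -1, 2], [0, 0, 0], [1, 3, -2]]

Expansion along first row:
det = 0·det([[0,0],[3,-2]]) - -1·det([[0,0],[1,-2]]) + 2·det([[0,0],[1,3]])
    = 0·(0·-2 - 0·3) - -1·(0·-2 - 0·1) + 2·(0·3 - 0·1)
    = 0·0 - -1·0 + 2·0
    = 0 + 0 + 0 = 0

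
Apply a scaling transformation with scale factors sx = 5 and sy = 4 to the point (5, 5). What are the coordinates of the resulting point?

Scaling matrix:
[[5, 0], [0, 4]]
Result: (5 × 5, 5 × 4) = (25, 20)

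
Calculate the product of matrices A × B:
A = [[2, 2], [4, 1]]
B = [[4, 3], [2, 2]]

Matrix multiplication:
C[0][0] = 2×4 + 2×2 = 12
C[0][1] = 2×3 + 2×2 = 10
C[1][0] = 4×4 + 1×2 = 18
C[1][1] = 4×3 + 1×2 = 14
Result: [[12, 10], [18, 14]]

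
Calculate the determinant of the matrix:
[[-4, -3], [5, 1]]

For a 2×2 matrix [[a, b], [c, d]], det = ad - bc
det = (-4)(1) - (-3)(5) = -4 - -15 = 11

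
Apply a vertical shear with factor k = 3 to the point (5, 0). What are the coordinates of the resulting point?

Shear matrix for vertical shear with factor k = 3:
[[1, 0], [3, 1]]
Result: (5, 0) → (5, 15)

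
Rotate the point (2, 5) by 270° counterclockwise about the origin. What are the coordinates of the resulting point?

Rotation matrix for 270°: [[cos 270°, -sin 270°], [sin 270°, cos 270°]] = [[0, 1], [-1, 0]]
[[0, 1], [-1, 0]] × [2, 5]ᵀ = [5, -2]ᵀ
Result: (5, -2)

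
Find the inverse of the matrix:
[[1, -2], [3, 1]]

For [[a,b],[c,d]], inverse = (1/det)·[[d,-b],[-c,a]]
det = (1)(1) - (-2)(3) = 1 - -6 = 7
Inverse = (1/7)·[[1, 2], [-3, 1]]
= [[1/7, 2/7], [-3/7, 1/7]]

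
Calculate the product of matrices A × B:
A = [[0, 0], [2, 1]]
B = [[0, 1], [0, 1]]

Matrix multiplication:
C[0][0] = 0×0 + 0×0 = 0
C[0][1] = 0×1 + 0×1 = 0
C[1][0] = 2×0 + 1×0 = 0
C[1][1] = 2×1 + 1×1 = 3
Result: [[0, 0], [0, 3]]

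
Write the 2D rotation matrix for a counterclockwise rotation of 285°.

Rotation matrix formula: [[cos θ, -sin θ], [sin θ, cos θ]]
For θ = 285°:
cos(285°) = 0.2588
sin(285°) = -0.9659
Result: [[0.2588, 0.9659], [-0.9659, 0.2588]]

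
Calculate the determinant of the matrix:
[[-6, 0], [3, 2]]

For a 2×2 matrix [[a, b], [c, d]], det = ad - bc
det = (-6)(2) - (0)(3) = -12 - 0 = -12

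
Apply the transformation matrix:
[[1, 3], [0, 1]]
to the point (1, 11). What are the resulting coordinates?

Matrix multiplication:
[[1, 3], [0, 1]] × [1, 11]ᵀ
= [(1)(1) + (3)(11), (0)(1) + (1)(11)]ᵀ
= [34, 11]ᵀ
Result: (34, 11)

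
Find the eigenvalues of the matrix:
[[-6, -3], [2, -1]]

Characteristic equation: det(A - λI) = 0
λ² - (trace)λ + (det) = 0
trace = -6 + -1 = -7, det = (-6)(-1) - (-3)(2) = 12
λ² - (-7)λ + (12) = 0
λ = (-7 ± √((-7)² - 4·(12))) / 2 = (-7 ± √1) / 2
Solving: λ = -4, -3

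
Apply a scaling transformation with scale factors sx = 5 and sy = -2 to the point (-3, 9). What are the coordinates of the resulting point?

Scaling matrix:
[[5, 0], [0, -2]]
Result: (-3 × 5, 9 × -2) = (-15, -18)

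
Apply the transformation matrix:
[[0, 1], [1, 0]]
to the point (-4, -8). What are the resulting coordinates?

Matrix multiplication:
[[0, 1], [1, 0]] × [-4, -8]ᵀ
= [(0)(-4) + (1)(-8), (1)(-4) + (0)(-8)]ᵀ
= [-8, -4]ᵀ
Result: (-8, -4)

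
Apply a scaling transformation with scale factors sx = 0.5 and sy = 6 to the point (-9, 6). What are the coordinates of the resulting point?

Scaling matrix:
[[0.50, 0], [0, 6]]
Result: (-9 × 0.5, 6 × 6) = (-4.5, 36)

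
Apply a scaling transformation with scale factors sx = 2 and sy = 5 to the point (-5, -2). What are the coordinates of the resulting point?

Scaling matrix:
[[2, 0], [0, 5]]
Result: (-5 × 2, -2 × 5) = (-10, -10)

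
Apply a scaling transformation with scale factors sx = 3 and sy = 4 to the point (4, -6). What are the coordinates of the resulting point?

Scaling matrix:
[[3, 0], [0, 4]]
Result: (4 × 3, -6 × 4) = (12, -24)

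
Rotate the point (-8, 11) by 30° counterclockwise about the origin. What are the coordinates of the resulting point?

Rotation matrix for 30°: [[cos 30°, -sin 30°], [sin 30°, cos 30°]] ≈ [[0.866025, -0.500000], [0.500000, 0.866025]]
[[0.866025, -0.500000], [0.500000, 0.866025]] × [-8, 11]ᵀ ≈ [-12.4282, 5.5263]ᵀ
Result: (-12.4282, 5.5263)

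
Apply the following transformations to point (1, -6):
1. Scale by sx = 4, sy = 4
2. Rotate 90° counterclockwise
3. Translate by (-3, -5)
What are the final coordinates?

Step 1: Scale → (4, -24)
Step 2: Rotate 90° → (24, 4)
Step 3: Translate → (21, -1)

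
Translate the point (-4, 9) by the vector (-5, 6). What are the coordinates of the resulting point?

Translation by (-5, 6) (homogeneous matrix [[1, 0, -5], [0, 1, 6], [0, 0, 1]]):
x' = -4 + -5 = -9
y' = 9 + 6 = 15
Result: (-9, 15)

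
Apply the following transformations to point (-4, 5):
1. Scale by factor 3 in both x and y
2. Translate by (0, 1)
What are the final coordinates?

Step 1: Scale (-4, 5) by 3 → (-12, 15)
Step 2: Translate by (0, 1) → (-12, 16)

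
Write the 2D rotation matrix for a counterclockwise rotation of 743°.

Rotation matrix formula: [[cos θ, -sin θ], [sin θ, cos θ]]
For θ = 743°:
cos(743°) = 0.9205
sin(743°) = 0.3907
Result: [[0.9205, -0.3907], [0.3907, 0.9205]]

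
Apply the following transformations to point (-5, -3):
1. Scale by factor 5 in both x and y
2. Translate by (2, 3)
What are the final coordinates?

Step 1: Scale (-5, -3) by 5 → (-25, -15)
Step 2: Translate by (2, 3) → (-23, -12)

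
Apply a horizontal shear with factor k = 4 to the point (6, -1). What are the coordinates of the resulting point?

Shear matrix for horizontal shear with factor k = 4:
[[1, 4], [0, 1]]
Result: (6, -1) → (2, -1)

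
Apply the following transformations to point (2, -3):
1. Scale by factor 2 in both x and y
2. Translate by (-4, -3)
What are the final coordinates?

Step 1: Scale (2, -3) by 2 → (4, -6)
Step 2: Translate by (-4, -3) → (0, -9)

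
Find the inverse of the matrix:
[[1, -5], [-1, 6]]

For [[a,b],[c,d]], inverse = (1/det)·[[d,-b],[-c,a]]
det = (1)(6) - (-5)(-1) = 6 - 5 = 1
Inverse = [[6, 5], [1, 1]]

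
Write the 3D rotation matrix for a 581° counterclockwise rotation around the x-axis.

Rotation matrix for counterclockwise 581° around x-axis:
cos(581°) = -0.7547, sin(581°) = -0.6561
Result: [[1, 0, 0], [0, -0.7547, 0.6561], [0, -0.6561, -0.7547]]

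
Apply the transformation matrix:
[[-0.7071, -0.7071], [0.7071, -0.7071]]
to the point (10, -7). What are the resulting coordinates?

Matrix multiplication:
[[-0.7071, -0.7071], [0.7071, -0.7071]] × [10, -7]ᵀ
= [(-0.7071)(10) + (-0.7071)(-7), (0.7071)(10) + (-0.7071)(-7)]ᵀ
= [-2.1213, 12.0207]ᵀ
Result: (-2.1213, 12.0207)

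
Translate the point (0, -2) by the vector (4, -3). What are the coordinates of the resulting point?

Translation by (4, -3) (homogeneous matrix [[1, 0, 4], [0, 1, -3], [0, 0, 1]]):
x' = 0 + 4 = 4
y' = -2 + -3 = -5
Result: (4, -5)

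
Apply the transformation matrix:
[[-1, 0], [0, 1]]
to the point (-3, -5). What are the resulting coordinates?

Matrix multiplication:
[[-1, 0], [0, 1]] × [-3, -5]ᵀ
= [(-1)(-3) + (0)(-5), (0)(-3) + (1)(-5)]ᵀ
= [3, -5]ᵀ
Result: (3, -5)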